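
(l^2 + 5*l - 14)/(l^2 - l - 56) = (l - 2)/(l - 8)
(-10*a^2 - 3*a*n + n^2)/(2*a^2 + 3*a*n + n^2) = (-5*a + n)/(a + n)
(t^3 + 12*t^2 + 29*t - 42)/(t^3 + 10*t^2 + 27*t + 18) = (t^2 + 6*t - 7)/(t^2 + 4*t + 3)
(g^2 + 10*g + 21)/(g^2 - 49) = (g + 3)/(g - 7)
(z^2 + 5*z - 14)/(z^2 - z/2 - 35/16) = 16*(-z^2 - 5*z + 14)/(-16*z^2 + 8*z + 35)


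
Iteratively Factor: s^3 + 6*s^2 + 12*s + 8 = (s + 2)*(s^2 + 4*s + 4) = (s + 2)^2*(s + 2)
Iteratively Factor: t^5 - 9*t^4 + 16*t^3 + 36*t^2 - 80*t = (t + 2)*(t^4 - 11*t^3 + 38*t^2 - 40*t) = (t - 2)*(t + 2)*(t^3 - 9*t^2 + 20*t) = (t - 5)*(t - 2)*(t + 2)*(t^2 - 4*t) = (t - 5)*(t - 4)*(t - 2)*(t + 2)*(t)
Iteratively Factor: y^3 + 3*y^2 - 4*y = (y)*(y^2 + 3*y - 4) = y*(y + 4)*(y - 1)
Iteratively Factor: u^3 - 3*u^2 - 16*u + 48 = (u - 4)*(u^2 + u - 12) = (u - 4)*(u + 4)*(u - 3)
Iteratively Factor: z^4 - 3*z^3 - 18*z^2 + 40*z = (z + 4)*(z^3 - 7*z^2 + 10*z) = z*(z + 4)*(z^2 - 7*z + 10) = z*(z - 5)*(z + 4)*(z - 2)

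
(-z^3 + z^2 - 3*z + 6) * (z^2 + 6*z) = -z^5 - 5*z^4 + 3*z^3 - 12*z^2 + 36*z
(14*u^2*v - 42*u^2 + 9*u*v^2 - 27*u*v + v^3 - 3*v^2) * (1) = 14*u^2*v - 42*u^2 + 9*u*v^2 - 27*u*v + v^3 - 3*v^2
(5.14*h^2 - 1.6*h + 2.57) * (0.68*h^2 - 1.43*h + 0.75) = 3.4952*h^4 - 8.4382*h^3 + 7.8906*h^2 - 4.8751*h + 1.9275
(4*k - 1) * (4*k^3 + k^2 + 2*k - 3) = 16*k^4 + 7*k^2 - 14*k + 3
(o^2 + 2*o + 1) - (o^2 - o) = 3*o + 1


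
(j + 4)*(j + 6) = j^2 + 10*j + 24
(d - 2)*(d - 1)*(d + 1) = d^3 - 2*d^2 - d + 2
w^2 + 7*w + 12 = (w + 3)*(w + 4)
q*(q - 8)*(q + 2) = q^3 - 6*q^2 - 16*q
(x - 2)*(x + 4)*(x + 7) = x^3 + 9*x^2 + 6*x - 56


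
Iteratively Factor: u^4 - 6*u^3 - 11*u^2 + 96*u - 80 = (u + 4)*(u^3 - 10*u^2 + 29*u - 20) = (u - 4)*(u + 4)*(u^2 - 6*u + 5) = (u - 5)*(u - 4)*(u + 4)*(u - 1)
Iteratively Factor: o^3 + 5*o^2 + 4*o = (o + 1)*(o^2 + 4*o) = o*(o + 1)*(o + 4)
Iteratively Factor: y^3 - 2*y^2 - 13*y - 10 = (y + 2)*(y^2 - 4*y - 5) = (y + 1)*(y + 2)*(y - 5)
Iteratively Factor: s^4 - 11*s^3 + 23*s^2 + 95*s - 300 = (s - 4)*(s^3 - 7*s^2 - 5*s + 75) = (s - 5)*(s - 4)*(s^2 - 2*s - 15) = (s - 5)*(s - 4)*(s + 3)*(s - 5)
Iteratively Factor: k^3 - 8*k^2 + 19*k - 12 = (k - 4)*(k^2 - 4*k + 3) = (k - 4)*(k - 3)*(k - 1)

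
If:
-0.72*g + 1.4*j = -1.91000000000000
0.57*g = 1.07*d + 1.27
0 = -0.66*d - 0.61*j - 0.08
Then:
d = 0.04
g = 2.31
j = -0.18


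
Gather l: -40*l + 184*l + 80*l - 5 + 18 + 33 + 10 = 224*l + 56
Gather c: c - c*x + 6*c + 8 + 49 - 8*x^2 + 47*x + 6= c*(7 - x) - 8*x^2 + 47*x + 63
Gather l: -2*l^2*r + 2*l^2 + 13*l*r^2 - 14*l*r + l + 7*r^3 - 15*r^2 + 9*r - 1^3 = l^2*(2 - 2*r) + l*(13*r^2 - 14*r + 1) + 7*r^3 - 15*r^2 + 9*r - 1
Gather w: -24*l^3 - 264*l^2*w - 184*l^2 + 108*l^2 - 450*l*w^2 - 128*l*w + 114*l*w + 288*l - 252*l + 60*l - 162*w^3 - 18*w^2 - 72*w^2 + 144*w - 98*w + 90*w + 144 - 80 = -24*l^3 - 76*l^2 + 96*l - 162*w^3 + w^2*(-450*l - 90) + w*(-264*l^2 - 14*l + 136) + 64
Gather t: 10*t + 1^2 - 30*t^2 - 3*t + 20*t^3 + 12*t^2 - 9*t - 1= 20*t^3 - 18*t^2 - 2*t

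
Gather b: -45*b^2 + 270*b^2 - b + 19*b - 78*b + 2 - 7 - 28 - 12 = 225*b^2 - 60*b - 45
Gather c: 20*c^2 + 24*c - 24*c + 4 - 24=20*c^2 - 20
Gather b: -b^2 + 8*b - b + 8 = -b^2 + 7*b + 8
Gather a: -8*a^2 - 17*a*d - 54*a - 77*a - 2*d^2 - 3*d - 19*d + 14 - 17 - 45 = -8*a^2 + a*(-17*d - 131) - 2*d^2 - 22*d - 48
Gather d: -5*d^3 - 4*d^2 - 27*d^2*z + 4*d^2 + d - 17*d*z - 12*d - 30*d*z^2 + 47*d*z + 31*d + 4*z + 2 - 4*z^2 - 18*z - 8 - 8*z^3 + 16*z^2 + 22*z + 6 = -5*d^3 - 27*d^2*z + d*(-30*z^2 + 30*z + 20) - 8*z^3 + 12*z^2 + 8*z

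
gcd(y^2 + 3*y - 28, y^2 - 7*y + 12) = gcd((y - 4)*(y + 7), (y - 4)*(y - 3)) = y - 4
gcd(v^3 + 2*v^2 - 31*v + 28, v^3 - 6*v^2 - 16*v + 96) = v - 4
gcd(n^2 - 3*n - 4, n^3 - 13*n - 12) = n^2 - 3*n - 4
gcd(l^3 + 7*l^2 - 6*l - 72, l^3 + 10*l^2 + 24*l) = l^2 + 10*l + 24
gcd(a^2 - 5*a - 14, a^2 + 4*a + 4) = a + 2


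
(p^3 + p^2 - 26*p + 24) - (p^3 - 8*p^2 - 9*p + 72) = 9*p^2 - 17*p - 48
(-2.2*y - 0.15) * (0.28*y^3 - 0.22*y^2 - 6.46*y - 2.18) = -0.616*y^4 + 0.442*y^3 + 14.245*y^2 + 5.765*y + 0.327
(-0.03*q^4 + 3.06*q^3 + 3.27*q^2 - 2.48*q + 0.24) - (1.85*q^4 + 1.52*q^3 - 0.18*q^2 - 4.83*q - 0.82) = -1.88*q^4 + 1.54*q^3 + 3.45*q^2 + 2.35*q + 1.06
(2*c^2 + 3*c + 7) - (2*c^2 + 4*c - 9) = 16 - c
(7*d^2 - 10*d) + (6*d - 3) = 7*d^2 - 4*d - 3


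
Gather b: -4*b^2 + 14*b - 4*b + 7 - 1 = -4*b^2 + 10*b + 6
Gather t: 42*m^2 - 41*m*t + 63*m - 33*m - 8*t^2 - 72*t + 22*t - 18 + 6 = 42*m^2 + 30*m - 8*t^2 + t*(-41*m - 50) - 12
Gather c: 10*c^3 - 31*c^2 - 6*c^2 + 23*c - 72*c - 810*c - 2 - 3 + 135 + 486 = 10*c^3 - 37*c^2 - 859*c + 616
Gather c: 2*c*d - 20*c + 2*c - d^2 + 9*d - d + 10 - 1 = c*(2*d - 18) - d^2 + 8*d + 9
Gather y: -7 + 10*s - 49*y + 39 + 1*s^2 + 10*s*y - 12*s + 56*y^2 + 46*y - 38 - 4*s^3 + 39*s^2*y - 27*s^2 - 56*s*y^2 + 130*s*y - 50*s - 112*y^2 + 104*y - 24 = -4*s^3 - 26*s^2 - 52*s + y^2*(-56*s - 56) + y*(39*s^2 + 140*s + 101) - 30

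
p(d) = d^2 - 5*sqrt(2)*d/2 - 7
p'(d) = 2*d - 5*sqrt(2)/2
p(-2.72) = 10.02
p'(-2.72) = -8.98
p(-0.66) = -4.23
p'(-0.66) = -4.86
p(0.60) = -8.76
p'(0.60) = -2.34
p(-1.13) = -1.73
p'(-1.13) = -5.80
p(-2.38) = 7.08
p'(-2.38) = -8.30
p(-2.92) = 11.85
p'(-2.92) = -9.38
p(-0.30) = -5.85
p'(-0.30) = -4.14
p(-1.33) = -0.53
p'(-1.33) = -6.20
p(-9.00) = 105.82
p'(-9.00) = -21.54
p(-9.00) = 105.82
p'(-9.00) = -21.54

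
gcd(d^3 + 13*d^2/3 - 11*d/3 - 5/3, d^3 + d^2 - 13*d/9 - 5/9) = d^2 - 2*d/3 - 1/3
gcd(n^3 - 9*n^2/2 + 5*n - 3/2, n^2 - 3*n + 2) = n - 1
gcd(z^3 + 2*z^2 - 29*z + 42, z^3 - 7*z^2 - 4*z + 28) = z - 2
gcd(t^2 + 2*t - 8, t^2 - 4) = t - 2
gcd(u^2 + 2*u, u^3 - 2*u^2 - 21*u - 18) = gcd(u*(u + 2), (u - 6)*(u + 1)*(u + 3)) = 1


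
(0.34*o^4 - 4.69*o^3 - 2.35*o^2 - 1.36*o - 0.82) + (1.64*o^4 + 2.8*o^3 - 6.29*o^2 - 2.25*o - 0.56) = 1.98*o^4 - 1.89*o^3 - 8.64*o^2 - 3.61*o - 1.38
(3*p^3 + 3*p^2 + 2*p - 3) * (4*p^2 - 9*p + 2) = 12*p^5 - 15*p^4 - 13*p^3 - 24*p^2 + 31*p - 6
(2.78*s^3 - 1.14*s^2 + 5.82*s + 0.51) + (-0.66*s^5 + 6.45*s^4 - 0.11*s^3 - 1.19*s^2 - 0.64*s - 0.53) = -0.66*s^5 + 6.45*s^4 + 2.67*s^3 - 2.33*s^2 + 5.18*s - 0.02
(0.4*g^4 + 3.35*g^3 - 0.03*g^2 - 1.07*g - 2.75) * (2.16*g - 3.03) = 0.864*g^5 + 6.024*g^4 - 10.2153*g^3 - 2.2203*g^2 - 2.6979*g + 8.3325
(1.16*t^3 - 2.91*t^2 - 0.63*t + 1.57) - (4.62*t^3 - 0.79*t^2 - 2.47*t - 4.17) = -3.46*t^3 - 2.12*t^2 + 1.84*t + 5.74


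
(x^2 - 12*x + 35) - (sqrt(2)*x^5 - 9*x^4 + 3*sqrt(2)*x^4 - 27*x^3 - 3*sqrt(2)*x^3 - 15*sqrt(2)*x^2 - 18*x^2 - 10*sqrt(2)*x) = -sqrt(2)*x^5 - 3*sqrt(2)*x^4 + 9*x^4 + 3*sqrt(2)*x^3 + 27*x^3 + 19*x^2 + 15*sqrt(2)*x^2 - 12*x + 10*sqrt(2)*x + 35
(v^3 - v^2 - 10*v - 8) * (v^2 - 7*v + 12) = v^5 - 8*v^4 + 9*v^3 + 50*v^2 - 64*v - 96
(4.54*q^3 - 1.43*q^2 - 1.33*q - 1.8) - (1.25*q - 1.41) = 4.54*q^3 - 1.43*q^2 - 2.58*q - 0.39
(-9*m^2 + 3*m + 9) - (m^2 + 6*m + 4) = -10*m^2 - 3*m + 5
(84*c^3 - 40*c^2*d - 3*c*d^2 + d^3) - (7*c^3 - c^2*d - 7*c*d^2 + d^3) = 77*c^3 - 39*c^2*d + 4*c*d^2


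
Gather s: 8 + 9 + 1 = 18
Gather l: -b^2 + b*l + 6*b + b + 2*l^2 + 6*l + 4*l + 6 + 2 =-b^2 + 7*b + 2*l^2 + l*(b + 10) + 8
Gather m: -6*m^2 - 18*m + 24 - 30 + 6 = -6*m^2 - 18*m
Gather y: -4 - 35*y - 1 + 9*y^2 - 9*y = 9*y^2 - 44*y - 5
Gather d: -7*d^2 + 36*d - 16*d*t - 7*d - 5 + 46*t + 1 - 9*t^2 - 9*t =-7*d^2 + d*(29 - 16*t) - 9*t^2 + 37*t - 4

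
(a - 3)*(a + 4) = a^2 + a - 12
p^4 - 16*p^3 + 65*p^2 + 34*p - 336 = (p - 8)*(p - 7)*(p - 3)*(p + 2)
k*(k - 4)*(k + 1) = k^3 - 3*k^2 - 4*k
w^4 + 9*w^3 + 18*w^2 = w^2*(w + 3)*(w + 6)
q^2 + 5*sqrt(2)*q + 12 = (q + 2*sqrt(2))*(q + 3*sqrt(2))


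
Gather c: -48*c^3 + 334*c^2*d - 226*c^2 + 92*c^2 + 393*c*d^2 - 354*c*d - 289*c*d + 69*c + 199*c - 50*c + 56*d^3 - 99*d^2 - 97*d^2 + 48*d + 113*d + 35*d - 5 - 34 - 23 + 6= -48*c^3 + c^2*(334*d - 134) + c*(393*d^2 - 643*d + 218) + 56*d^3 - 196*d^2 + 196*d - 56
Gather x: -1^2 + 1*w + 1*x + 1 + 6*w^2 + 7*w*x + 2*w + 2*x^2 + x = 6*w^2 + 3*w + 2*x^2 + x*(7*w + 2)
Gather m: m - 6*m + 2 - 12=-5*m - 10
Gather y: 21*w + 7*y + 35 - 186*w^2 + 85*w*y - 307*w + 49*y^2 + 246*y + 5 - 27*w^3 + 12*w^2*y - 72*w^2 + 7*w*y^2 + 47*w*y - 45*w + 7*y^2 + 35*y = -27*w^3 - 258*w^2 - 331*w + y^2*(7*w + 56) + y*(12*w^2 + 132*w + 288) + 40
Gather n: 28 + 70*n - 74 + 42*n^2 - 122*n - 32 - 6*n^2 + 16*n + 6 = 36*n^2 - 36*n - 72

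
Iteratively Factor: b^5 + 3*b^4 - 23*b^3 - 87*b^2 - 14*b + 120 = (b + 2)*(b^4 + b^3 - 25*b^2 - 37*b + 60) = (b + 2)*(b + 4)*(b^3 - 3*b^2 - 13*b + 15) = (b + 2)*(b + 3)*(b + 4)*(b^2 - 6*b + 5) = (b - 1)*(b + 2)*(b + 3)*(b + 4)*(b - 5)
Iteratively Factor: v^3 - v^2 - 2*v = (v + 1)*(v^2 - 2*v) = v*(v + 1)*(v - 2)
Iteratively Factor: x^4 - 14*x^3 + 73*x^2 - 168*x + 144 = (x - 4)*(x^3 - 10*x^2 + 33*x - 36) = (x - 4)*(x - 3)*(x^2 - 7*x + 12) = (x - 4)^2*(x - 3)*(x - 3)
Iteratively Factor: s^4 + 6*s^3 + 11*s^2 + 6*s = (s)*(s^3 + 6*s^2 + 11*s + 6) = s*(s + 3)*(s^2 + 3*s + 2) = s*(s + 2)*(s + 3)*(s + 1)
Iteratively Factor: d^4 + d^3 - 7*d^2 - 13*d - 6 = (d + 1)*(d^3 - 7*d - 6) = (d + 1)*(d + 2)*(d^2 - 2*d - 3) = (d - 3)*(d + 1)*(d + 2)*(d + 1)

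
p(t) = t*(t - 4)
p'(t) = 2*t - 4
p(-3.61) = 27.47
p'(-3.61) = -11.22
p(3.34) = -2.20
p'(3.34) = 2.68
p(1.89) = -3.99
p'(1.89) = -0.22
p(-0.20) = 0.84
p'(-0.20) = -4.40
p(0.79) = -2.54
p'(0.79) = -2.42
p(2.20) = -3.96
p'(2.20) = 0.40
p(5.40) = 7.56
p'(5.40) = 6.80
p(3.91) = -0.35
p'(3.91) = 3.82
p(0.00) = 0.00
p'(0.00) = -4.00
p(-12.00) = 192.00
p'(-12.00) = -28.00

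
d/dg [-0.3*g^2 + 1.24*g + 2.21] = 1.24 - 0.6*g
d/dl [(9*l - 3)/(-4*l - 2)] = -15/(8*l^2 + 8*l + 2)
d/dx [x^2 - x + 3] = 2*x - 1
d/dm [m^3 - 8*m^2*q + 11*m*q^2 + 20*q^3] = 3*m^2 - 16*m*q + 11*q^2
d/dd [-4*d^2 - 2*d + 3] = -8*d - 2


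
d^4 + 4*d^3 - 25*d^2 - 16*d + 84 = (d - 3)*(d - 2)*(d + 2)*(d + 7)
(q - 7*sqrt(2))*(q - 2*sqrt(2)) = q^2 - 9*sqrt(2)*q + 28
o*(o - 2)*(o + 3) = o^3 + o^2 - 6*o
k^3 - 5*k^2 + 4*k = k*(k - 4)*(k - 1)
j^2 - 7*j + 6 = (j - 6)*(j - 1)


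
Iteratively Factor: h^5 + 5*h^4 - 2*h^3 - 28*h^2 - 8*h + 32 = (h + 2)*(h^4 + 3*h^3 - 8*h^2 - 12*h + 16) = (h + 2)^2*(h^3 + h^2 - 10*h + 8) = (h + 2)^2*(h + 4)*(h^2 - 3*h + 2) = (h - 2)*(h + 2)^2*(h + 4)*(h - 1)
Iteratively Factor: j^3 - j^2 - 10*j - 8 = (j + 1)*(j^2 - 2*j - 8) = (j - 4)*(j + 1)*(j + 2)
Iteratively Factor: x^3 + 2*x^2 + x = (x)*(x^2 + 2*x + 1) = x*(x + 1)*(x + 1)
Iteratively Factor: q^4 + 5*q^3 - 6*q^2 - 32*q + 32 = (q - 1)*(q^3 + 6*q^2 - 32) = (q - 1)*(q + 4)*(q^2 + 2*q - 8) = (q - 2)*(q - 1)*(q + 4)*(q + 4)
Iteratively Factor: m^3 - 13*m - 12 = (m + 3)*(m^2 - 3*m - 4) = (m - 4)*(m + 3)*(m + 1)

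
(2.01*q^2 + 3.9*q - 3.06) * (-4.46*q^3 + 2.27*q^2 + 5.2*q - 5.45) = -8.9646*q^5 - 12.8313*q^4 + 32.9526*q^3 + 2.3793*q^2 - 37.167*q + 16.677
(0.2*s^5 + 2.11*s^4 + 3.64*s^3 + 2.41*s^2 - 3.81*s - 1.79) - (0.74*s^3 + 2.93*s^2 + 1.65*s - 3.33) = 0.2*s^5 + 2.11*s^4 + 2.9*s^3 - 0.52*s^2 - 5.46*s + 1.54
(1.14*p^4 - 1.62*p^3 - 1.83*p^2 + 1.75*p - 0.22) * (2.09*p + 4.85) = 2.3826*p^5 + 2.1432*p^4 - 11.6817*p^3 - 5.218*p^2 + 8.0277*p - 1.067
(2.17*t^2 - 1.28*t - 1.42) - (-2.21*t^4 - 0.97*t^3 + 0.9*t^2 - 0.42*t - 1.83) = 2.21*t^4 + 0.97*t^3 + 1.27*t^2 - 0.86*t + 0.41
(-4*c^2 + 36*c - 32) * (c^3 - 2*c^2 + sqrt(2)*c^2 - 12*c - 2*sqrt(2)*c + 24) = -4*c^5 - 4*sqrt(2)*c^4 + 44*c^4 - 56*c^3 + 44*sqrt(2)*c^3 - 464*c^2 - 104*sqrt(2)*c^2 + 64*sqrt(2)*c + 1248*c - 768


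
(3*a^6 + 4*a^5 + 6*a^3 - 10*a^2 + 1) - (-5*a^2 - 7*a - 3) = 3*a^6 + 4*a^5 + 6*a^3 - 5*a^2 + 7*a + 4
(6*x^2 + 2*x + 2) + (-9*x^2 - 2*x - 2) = -3*x^2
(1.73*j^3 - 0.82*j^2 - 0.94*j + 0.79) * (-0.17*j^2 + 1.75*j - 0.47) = -0.2941*j^5 + 3.1669*j^4 - 2.0883*j^3 - 1.3939*j^2 + 1.8243*j - 0.3713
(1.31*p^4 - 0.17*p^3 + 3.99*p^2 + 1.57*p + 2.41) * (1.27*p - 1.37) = 1.6637*p^5 - 2.0106*p^4 + 5.3002*p^3 - 3.4724*p^2 + 0.9098*p - 3.3017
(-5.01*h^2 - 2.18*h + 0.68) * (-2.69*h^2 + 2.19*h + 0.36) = 13.4769*h^4 - 5.1077*h^3 - 8.407*h^2 + 0.7044*h + 0.2448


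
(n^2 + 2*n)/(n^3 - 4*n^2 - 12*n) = 1/(n - 6)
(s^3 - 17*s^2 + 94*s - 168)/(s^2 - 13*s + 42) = s - 4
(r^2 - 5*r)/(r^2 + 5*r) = (r - 5)/(r + 5)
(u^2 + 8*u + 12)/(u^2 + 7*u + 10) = (u + 6)/(u + 5)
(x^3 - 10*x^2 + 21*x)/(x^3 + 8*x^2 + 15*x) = (x^2 - 10*x + 21)/(x^2 + 8*x + 15)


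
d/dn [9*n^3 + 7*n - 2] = 27*n^2 + 7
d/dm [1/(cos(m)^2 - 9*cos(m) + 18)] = (2*cos(m) - 9)*sin(m)/(cos(m)^2 - 9*cos(m) + 18)^2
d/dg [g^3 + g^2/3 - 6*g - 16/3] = 3*g^2 + 2*g/3 - 6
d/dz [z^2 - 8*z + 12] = 2*z - 8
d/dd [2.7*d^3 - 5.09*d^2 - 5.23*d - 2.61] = 8.1*d^2 - 10.18*d - 5.23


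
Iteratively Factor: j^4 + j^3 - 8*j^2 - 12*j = (j + 2)*(j^3 - j^2 - 6*j) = (j + 2)^2*(j^2 - 3*j) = (j - 3)*(j + 2)^2*(j)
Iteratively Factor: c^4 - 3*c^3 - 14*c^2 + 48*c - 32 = (c - 2)*(c^3 - c^2 - 16*c + 16) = (c - 2)*(c - 1)*(c^2 - 16) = (c - 2)*(c - 1)*(c + 4)*(c - 4)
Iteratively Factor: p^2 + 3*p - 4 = (p + 4)*(p - 1)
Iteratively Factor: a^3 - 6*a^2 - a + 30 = (a + 2)*(a^2 - 8*a + 15) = (a - 3)*(a + 2)*(a - 5)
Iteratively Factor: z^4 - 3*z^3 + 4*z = (z - 2)*(z^3 - z^2 - 2*z) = z*(z - 2)*(z^2 - z - 2) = z*(z - 2)^2*(z + 1)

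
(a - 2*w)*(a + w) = a^2 - a*w - 2*w^2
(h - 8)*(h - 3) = h^2 - 11*h + 24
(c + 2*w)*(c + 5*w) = c^2 + 7*c*w + 10*w^2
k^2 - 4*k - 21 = (k - 7)*(k + 3)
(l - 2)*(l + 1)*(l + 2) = l^3 + l^2 - 4*l - 4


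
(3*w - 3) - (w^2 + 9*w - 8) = -w^2 - 6*w + 5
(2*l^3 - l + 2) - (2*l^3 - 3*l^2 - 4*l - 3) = 3*l^2 + 3*l + 5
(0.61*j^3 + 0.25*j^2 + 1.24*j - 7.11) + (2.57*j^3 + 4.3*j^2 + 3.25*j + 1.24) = 3.18*j^3 + 4.55*j^2 + 4.49*j - 5.87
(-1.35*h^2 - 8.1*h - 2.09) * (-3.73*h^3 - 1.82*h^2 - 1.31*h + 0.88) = 5.0355*h^5 + 32.67*h^4 + 24.3062*h^3 + 13.2268*h^2 - 4.3901*h - 1.8392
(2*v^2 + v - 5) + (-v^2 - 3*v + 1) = v^2 - 2*v - 4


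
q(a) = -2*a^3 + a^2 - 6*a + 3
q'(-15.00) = -1386.00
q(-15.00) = 7068.00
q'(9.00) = -474.00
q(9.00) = -1428.00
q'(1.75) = -20.88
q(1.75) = -15.16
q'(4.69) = -128.60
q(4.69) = -209.47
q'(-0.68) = -10.13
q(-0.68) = 8.17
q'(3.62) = -77.39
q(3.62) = -100.49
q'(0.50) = -6.50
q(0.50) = 0.00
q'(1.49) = -16.34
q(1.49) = -10.34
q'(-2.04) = -35.05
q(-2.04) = 36.38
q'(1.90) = -23.86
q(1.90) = -18.51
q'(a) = -6*a^2 + 2*a - 6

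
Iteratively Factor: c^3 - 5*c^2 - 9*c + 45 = (c - 3)*(c^2 - 2*c - 15) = (c - 3)*(c + 3)*(c - 5)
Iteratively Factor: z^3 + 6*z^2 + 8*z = (z + 4)*(z^2 + 2*z) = z*(z + 4)*(z + 2)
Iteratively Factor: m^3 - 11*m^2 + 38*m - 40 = (m - 2)*(m^2 - 9*m + 20) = (m - 5)*(m - 2)*(m - 4)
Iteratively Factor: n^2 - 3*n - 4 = (n + 1)*(n - 4)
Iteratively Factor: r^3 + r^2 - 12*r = (r + 4)*(r^2 - 3*r) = r*(r + 4)*(r - 3)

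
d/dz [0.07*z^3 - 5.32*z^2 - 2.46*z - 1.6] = 0.21*z^2 - 10.64*z - 2.46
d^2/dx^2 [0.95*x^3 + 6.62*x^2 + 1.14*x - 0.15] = 5.7*x + 13.24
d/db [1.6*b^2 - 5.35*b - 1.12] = 3.2*b - 5.35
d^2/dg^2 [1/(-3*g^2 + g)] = 2*(3*g*(3*g - 1) - (6*g - 1)^2)/(g^3*(3*g - 1)^3)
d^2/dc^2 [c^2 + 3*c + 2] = 2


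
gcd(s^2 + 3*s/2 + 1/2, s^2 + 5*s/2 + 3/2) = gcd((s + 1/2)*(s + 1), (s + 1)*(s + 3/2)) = s + 1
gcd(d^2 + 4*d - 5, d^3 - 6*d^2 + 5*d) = d - 1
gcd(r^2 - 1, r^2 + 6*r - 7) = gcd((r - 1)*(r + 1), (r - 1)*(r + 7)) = r - 1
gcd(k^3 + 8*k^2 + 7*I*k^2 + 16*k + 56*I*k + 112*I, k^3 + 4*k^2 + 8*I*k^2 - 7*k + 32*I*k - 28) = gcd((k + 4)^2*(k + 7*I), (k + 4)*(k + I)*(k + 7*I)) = k^2 + k*(4 + 7*I) + 28*I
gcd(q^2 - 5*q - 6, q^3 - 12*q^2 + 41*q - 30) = q - 6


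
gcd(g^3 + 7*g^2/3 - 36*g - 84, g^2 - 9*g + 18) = g - 6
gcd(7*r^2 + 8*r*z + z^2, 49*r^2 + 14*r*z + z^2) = 7*r + z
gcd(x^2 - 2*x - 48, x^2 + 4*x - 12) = x + 6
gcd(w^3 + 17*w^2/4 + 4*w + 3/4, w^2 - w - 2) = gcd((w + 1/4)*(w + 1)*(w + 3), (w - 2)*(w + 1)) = w + 1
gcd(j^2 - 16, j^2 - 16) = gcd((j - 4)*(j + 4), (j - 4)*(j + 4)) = j^2 - 16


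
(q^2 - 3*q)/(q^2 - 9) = q/(q + 3)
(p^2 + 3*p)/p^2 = (p + 3)/p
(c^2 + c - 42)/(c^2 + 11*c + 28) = (c - 6)/(c + 4)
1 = 1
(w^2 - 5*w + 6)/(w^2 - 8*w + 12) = (w - 3)/(w - 6)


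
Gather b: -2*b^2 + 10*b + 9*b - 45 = -2*b^2 + 19*b - 45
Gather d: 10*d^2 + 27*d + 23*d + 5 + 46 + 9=10*d^2 + 50*d + 60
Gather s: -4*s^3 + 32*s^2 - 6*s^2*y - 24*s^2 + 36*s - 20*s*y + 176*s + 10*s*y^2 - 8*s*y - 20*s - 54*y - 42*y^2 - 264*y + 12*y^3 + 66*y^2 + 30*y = -4*s^3 + s^2*(8 - 6*y) + s*(10*y^2 - 28*y + 192) + 12*y^3 + 24*y^2 - 288*y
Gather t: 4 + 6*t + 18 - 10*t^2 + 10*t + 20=-10*t^2 + 16*t + 42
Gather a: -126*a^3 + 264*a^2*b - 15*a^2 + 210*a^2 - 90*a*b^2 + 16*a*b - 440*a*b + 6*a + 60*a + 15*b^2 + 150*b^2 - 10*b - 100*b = -126*a^3 + a^2*(264*b + 195) + a*(-90*b^2 - 424*b + 66) + 165*b^2 - 110*b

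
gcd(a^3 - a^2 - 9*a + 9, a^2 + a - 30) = 1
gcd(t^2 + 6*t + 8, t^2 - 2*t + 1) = 1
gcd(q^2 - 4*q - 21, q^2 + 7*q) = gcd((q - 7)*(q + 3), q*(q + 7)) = 1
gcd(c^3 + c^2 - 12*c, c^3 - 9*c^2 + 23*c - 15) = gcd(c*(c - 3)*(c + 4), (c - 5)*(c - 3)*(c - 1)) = c - 3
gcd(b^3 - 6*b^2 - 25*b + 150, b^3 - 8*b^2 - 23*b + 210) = b^2 - b - 30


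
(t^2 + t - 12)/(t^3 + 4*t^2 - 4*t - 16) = (t - 3)/(t^2 - 4)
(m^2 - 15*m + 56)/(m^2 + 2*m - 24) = (m^2 - 15*m + 56)/(m^2 + 2*m - 24)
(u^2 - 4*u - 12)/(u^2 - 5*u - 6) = (u + 2)/(u + 1)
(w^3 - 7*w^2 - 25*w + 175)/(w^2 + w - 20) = (w^2 - 12*w + 35)/(w - 4)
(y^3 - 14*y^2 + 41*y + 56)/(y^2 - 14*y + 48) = (y^2 - 6*y - 7)/(y - 6)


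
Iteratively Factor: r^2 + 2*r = (r + 2)*(r)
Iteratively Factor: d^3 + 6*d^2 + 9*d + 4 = (d + 1)*(d^2 + 5*d + 4) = (d + 1)*(d + 4)*(d + 1)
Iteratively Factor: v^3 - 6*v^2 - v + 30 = (v - 5)*(v^2 - v - 6) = (v - 5)*(v + 2)*(v - 3)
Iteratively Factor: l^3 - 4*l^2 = (l - 4)*(l^2) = l*(l - 4)*(l)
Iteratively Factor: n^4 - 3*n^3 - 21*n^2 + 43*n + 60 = (n + 4)*(n^3 - 7*n^2 + 7*n + 15) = (n + 1)*(n + 4)*(n^2 - 8*n + 15) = (n - 3)*(n + 1)*(n + 4)*(n - 5)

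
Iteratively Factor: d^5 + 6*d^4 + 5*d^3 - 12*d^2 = (d + 4)*(d^4 + 2*d^3 - 3*d^2) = (d - 1)*(d + 4)*(d^3 + 3*d^2) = d*(d - 1)*(d + 4)*(d^2 + 3*d) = d^2*(d - 1)*(d + 4)*(d + 3)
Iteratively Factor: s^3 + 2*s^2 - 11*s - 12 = (s + 4)*(s^2 - 2*s - 3) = (s + 1)*(s + 4)*(s - 3)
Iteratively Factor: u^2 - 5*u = (u)*(u - 5)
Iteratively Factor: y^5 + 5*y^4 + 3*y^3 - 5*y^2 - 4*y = (y + 1)*(y^4 + 4*y^3 - y^2 - 4*y) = (y - 1)*(y + 1)*(y^3 + 5*y^2 + 4*y) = y*(y - 1)*(y + 1)*(y^2 + 5*y + 4) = y*(y - 1)*(y + 1)*(y + 4)*(y + 1)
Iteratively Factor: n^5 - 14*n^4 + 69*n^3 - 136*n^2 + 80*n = (n)*(n^4 - 14*n^3 + 69*n^2 - 136*n + 80) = n*(n - 1)*(n^3 - 13*n^2 + 56*n - 80) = n*(n - 4)*(n - 1)*(n^2 - 9*n + 20) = n*(n - 4)^2*(n - 1)*(n - 5)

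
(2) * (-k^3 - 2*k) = -2*k^3 - 4*k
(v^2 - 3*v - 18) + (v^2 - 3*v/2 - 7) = 2*v^2 - 9*v/2 - 25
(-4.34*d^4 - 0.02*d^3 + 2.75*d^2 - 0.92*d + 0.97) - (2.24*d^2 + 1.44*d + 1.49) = -4.34*d^4 - 0.02*d^3 + 0.51*d^2 - 2.36*d - 0.52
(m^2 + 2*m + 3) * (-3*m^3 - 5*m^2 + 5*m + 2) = -3*m^5 - 11*m^4 - 14*m^3 - 3*m^2 + 19*m + 6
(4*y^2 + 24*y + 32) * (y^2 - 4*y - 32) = 4*y^4 + 8*y^3 - 192*y^2 - 896*y - 1024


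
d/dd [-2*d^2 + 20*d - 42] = 20 - 4*d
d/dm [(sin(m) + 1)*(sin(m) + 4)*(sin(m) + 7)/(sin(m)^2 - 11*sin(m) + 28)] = (sin(m)^4 - 22*sin(m)^3 - 87*sin(m)^2 + 616*sin(m) + 1400)*cos(m)/((sin(m) - 7)^2*(sin(m) - 4)^2)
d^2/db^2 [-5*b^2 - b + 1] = -10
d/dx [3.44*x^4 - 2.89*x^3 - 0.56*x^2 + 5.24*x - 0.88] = 13.76*x^3 - 8.67*x^2 - 1.12*x + 5.24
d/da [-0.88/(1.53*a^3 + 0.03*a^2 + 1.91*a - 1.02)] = (4.0392*a^2 + 0.0528*a + 1.6808)/(1.53*a^3 + 0.03*a^2 + 1.91*a - 1.02)^2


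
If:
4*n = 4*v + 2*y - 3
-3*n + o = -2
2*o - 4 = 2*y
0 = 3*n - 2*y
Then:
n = 8/3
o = 6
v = 17/12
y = 4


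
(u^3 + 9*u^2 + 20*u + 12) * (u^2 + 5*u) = u^5 + 14*u^4 + 65*u^3 + 112*u^2 + 60*u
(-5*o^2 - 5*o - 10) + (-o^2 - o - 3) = -6*o^2 - 6*o - 13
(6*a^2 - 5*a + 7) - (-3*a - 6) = 6*a^2 - 2*a + 13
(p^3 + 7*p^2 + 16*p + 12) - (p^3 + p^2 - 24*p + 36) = 6*p^2 + 40*p - 24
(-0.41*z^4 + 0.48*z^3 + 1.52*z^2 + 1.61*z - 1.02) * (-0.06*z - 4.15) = 0.0246*z^5 + 1.6727*z^4 - 2.0832*z^3 - 6.4046*z^2 - 6.6203*z + 4.233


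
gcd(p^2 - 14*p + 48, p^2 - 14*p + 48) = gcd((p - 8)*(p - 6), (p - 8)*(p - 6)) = p^2 - 14*p + 48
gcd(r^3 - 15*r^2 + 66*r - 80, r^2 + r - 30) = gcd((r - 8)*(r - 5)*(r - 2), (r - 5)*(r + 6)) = r - 5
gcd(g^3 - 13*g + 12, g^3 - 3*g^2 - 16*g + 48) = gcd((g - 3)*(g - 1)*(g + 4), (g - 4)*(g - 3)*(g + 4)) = g^2 + g - 12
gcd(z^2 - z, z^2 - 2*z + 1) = z - 1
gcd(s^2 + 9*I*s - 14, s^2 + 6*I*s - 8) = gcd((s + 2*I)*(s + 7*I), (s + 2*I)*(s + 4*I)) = s + 2*I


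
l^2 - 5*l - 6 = (l - 6)*(l + 1)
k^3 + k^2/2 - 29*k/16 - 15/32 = (k - 5/4)*(k + 1/4)*(k + 3/2)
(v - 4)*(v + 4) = v^2 - 16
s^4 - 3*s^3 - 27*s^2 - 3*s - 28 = (s - 7)*(s + 4)*(s - I)*(s + I)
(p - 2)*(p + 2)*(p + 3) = p^3 + 3*p^2 - 4*p - 12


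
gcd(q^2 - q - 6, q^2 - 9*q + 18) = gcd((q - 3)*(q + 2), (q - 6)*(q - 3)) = q - 3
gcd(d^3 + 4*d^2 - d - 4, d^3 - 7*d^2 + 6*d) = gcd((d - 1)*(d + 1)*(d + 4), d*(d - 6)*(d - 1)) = d - 1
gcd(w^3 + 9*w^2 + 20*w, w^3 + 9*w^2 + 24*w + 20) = w + 5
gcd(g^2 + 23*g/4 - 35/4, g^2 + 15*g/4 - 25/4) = g - 5/4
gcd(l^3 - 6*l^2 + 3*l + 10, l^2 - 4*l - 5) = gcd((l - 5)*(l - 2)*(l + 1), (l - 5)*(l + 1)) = l^2 - 4*l - 5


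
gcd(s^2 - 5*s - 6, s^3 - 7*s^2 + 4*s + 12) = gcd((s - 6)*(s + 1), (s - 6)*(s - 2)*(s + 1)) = s^2 - 5*s - 6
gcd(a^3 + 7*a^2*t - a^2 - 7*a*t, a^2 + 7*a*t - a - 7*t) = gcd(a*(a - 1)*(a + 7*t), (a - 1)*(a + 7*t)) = a^2 + 7*a*t - a - 7*t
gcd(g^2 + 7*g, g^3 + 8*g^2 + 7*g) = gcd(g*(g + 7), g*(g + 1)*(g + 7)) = g^2 + 7*g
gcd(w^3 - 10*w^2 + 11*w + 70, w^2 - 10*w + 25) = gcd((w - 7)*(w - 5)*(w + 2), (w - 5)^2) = w - 5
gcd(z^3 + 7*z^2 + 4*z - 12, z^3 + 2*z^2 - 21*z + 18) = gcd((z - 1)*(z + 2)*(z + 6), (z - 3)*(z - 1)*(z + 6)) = z^2 + 5*z - 6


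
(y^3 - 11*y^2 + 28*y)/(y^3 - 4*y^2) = (y - 7)/y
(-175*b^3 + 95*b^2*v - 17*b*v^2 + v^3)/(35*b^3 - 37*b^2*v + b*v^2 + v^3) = (35*b^2 - 12*b*v + v^2)/(-7*b^2 + 6*b*v + v^2)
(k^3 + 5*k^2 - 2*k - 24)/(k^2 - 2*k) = k + 7 + 12/k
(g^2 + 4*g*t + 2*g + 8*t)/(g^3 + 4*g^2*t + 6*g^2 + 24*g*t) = (g + 2)/(g*(g + 6))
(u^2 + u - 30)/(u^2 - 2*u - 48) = (u - 5)/(u - 8)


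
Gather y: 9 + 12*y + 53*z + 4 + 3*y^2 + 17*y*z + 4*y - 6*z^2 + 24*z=3*y^2 + y*(17*z + 16) - 6*z^2 + 77*z + 13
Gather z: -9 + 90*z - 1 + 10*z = 100*z - 10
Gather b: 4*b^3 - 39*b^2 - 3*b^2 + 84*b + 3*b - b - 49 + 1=4*b^3 - 42*b^2 + 86*b - 48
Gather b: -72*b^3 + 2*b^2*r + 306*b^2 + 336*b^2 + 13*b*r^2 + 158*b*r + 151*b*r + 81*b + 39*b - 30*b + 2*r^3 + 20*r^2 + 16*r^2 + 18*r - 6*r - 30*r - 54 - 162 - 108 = -72*b^3 + b^2*(2*r + 642) + b*(13*r^2 + 309*r + 90) + 2*r^3 + 36*r^2 - 18*r - 324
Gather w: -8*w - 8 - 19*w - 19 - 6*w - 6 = -33*w - 33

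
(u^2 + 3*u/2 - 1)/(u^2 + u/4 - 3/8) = 4*(u + 2)/(4*u + 3)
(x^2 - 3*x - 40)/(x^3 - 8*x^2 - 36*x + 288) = (x + 5)/(x^2 - 36)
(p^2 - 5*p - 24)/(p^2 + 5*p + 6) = (p - 8)/(p + 2)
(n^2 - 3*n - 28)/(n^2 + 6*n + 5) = (n^2 - 3*n - 28)/(n^2 + 6*n + 5)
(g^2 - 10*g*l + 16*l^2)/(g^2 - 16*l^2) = (g^2 - 10*g*l + 16*l^2)/(g^2 - 16*l^2)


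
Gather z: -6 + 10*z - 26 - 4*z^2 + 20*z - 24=-4*z^2 + 30*z - 56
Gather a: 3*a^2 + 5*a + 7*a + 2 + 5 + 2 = 3*a^2 + 12*a + 9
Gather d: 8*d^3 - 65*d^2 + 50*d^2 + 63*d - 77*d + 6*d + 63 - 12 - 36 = 8*d^3 - 15*d^2 - 8*d + 15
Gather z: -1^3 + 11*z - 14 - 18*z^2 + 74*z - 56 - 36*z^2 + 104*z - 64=-54*z^2 + 189*z - 135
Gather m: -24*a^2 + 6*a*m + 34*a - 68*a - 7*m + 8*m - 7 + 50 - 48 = -24*a^2 - 34*a + m*(6*a + 1) - 5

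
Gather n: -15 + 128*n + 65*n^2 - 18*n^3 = -18*n^3 + 65*n^2 + 128*n - 15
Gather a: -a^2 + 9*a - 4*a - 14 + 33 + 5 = -a^2 + 5*a + 24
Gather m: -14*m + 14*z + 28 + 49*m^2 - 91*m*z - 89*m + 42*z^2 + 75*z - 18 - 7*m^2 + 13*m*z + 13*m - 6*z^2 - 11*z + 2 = 42*m^2 + m*(-78*z - 90) + 36*z^2 + 78*z + 12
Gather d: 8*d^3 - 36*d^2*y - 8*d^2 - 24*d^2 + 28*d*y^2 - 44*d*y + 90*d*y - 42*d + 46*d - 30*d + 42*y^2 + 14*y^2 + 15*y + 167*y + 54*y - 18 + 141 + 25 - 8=8*d^3 + d^2*(-36*y - 32) + d*(28*y^2 + 46*y - 26) + 56*y^2 + 236*y + 140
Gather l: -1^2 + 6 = 5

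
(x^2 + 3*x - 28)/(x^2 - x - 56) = (x - 4)/(x - 8)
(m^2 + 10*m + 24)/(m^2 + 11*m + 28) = (m + 6)/(m + 7)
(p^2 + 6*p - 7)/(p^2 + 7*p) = (p - 1)/p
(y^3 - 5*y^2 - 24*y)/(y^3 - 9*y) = (y - 8)/(y - 3)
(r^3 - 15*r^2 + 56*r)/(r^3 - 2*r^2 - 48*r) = (r - 7)/(r + 6)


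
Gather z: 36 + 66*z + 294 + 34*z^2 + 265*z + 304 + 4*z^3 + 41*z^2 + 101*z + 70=4*z^3 + 75*z^2 + 432*z + 704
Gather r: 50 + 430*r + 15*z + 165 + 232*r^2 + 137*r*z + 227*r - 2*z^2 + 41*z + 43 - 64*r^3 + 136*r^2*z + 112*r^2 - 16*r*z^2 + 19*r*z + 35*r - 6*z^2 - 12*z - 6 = -64*r^3 + r^2*(136*z + 344) + r*(-16*z^2 + 156*z + 692) - 8*z^2 + 44*z + 252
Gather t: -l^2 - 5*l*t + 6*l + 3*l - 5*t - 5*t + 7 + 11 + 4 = -l^2 + 9*l + t*(-5*l - 10) + 22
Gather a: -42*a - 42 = -42*a - 42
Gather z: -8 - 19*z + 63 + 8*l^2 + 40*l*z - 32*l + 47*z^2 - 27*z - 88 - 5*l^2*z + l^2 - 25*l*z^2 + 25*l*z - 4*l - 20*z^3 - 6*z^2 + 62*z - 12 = 9*l^2 - 36*l - 20*z^3 + z^2*(41 - 25*l) + z*(-5*l^2 + 65*l + 16) - 45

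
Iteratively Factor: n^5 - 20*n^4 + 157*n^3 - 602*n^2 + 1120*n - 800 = (n - 4)*(n^4 - 16*n^3 + 93*n^2 - 230*n + 200) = (n - 5)*(n - 4)*(n^3 - 11*n^2 + 38*n - 40) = (n - 5)^2*(n - 4)*(n^2 - 6*n + 8) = (n - 5)^2*(n - 4)*(n - 2)*(n - 4)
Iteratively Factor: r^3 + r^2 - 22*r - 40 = (r - 5)*(r^2 + 6*r + 8) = (r - 5)*(r + 2)*(r + 4)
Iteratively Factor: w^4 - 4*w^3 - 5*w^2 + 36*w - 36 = (w - 2)*(w^3 - 2*w^2 - 9*w + 18) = (w - 2)*(w + 3)*(w^2 - 5*w + 6) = (w - 2)^2*(w + 3)*(w - 3)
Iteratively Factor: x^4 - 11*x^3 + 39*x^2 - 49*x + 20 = (x - 4)*(x^3 - 7*x^2 + 11*x - 5) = (x - 5)*(x - 4)*(x^2 - 2*x + 1) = (x - 5)*(x - 4)*(x - 1)*(x - 1)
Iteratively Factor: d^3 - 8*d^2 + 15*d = (d - 5)*(d^2 - 3*d) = d*(d - 5)*(d - 3)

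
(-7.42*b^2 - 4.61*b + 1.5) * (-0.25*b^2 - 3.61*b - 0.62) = 1.855*b^4 + 27.9387*b^3 + 20.8675*b^2 - 2.5568*b - 0.93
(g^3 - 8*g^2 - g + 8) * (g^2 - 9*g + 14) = g^5 - 17*g^4 + 85*g^3 - 95*g^2 - 86*g + 112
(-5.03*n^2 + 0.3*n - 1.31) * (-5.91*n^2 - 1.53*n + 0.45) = 29.7273*n^4 + 5.9229*n^3 + 5.0196*n^2 + 2.1393*n - 0.5895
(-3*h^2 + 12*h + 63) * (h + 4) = -3*h^3 + 111*h + 252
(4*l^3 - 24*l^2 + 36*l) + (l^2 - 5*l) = 4*l^3 - 23*l^2 + 31*l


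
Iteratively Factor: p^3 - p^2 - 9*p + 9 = (p - 1)*(p^2 - 9) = (p - 3)*(p - 1)*(p + 3)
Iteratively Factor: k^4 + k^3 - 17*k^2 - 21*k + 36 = (k + 3)*(k^3 - 2*k^2 - 11*k + 12) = (k - 4)*(k + 3)*(k^2 + 2*k - 3) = (k - 4)*(k + 3)^2*(k - 1)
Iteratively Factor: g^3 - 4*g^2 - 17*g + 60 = (g + 4)*(g^2 - 8*g + 15) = (g - 5)*(g + 4)*(g - 3)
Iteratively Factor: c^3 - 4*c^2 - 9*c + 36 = (c + 3)*(c^2 - 7*c + 12) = (c - 3)*(c + 3)*(c - 4)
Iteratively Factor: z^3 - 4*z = (z - 2)*(z^2 + 2*z) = z*(z - 2)*(z + 2)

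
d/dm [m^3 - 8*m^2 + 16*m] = 3*m^2 - 16*m + 16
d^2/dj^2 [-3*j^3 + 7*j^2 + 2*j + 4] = 14 - 18*j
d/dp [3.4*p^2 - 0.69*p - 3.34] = 6.8*p - 0.69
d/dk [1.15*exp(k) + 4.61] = 1.15*exp(k)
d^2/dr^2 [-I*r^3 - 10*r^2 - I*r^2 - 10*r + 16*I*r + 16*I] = -6*I*r - 20 - 2*I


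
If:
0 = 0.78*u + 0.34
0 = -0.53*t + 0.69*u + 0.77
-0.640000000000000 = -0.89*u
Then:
No Solution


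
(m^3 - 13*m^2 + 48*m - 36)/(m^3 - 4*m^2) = (m^3 - 13*m^2 + 48*m - 36)/(m^2*(m - 4))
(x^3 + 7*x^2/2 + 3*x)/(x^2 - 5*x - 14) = x*(2*x + 3)/(2*(x - 7))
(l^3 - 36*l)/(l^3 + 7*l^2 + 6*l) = (l - 6)/(l + 1)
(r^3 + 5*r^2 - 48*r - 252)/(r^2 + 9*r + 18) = (r^2 - r - 42)/(r + 3)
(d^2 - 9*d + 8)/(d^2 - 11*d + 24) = (d - 1)/(d - 3)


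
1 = 1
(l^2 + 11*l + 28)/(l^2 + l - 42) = (l + 4)/(l - 6)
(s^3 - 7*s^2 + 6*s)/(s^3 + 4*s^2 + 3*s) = (s^2 - 7*s + 6)/(s^2 + 4*s + 3)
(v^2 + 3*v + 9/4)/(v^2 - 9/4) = (2*v + 3)/(2*v - 3)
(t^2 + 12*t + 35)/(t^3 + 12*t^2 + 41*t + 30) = (t + 7)/(t^2 + 7*t + 6)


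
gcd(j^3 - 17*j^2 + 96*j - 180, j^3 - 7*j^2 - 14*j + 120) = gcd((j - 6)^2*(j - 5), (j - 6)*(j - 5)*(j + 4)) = j^2 - 11*j + 30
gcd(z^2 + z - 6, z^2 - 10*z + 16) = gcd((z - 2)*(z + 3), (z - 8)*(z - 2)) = z - 2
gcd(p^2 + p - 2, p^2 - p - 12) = 1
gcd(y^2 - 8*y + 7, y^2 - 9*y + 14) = y - 7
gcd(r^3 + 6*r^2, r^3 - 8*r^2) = r^2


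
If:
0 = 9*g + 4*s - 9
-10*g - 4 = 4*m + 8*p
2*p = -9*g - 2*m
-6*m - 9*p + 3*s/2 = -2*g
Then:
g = -51/157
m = 977/314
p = -259/157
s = 468/157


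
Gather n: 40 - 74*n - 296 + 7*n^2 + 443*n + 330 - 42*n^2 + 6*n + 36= -35*n^2 + 375*n + 110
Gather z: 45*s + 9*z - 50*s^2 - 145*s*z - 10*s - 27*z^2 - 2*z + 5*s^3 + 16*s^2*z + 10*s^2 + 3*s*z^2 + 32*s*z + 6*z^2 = 5*s^3 - 40*s^2 + 35*s + z^2*(3*s - 21) + z*(16*s^2 - 113*s + 7)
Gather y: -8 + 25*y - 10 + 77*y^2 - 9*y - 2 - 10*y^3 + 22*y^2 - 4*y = -10*y^3 + 99*y^2 + 12*y - 20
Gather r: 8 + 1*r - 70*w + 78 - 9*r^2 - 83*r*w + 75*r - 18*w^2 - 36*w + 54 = -9*r^2 + r*(76 - 83*w) - 18*w^2 - 106*w + 140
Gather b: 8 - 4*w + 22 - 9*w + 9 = 39 - 13*w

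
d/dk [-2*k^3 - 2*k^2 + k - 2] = -6*k^2 - 4*k + 1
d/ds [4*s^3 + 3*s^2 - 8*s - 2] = 12*s^2 + 6*s - 8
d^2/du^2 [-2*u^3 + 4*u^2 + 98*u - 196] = 8 - 12*u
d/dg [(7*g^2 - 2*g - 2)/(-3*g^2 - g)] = (-13*g^2 - 12*g - 2)/(g^2*(9*g^2 + 6*g + 1))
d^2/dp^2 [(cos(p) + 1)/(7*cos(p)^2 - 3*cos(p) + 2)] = 2*(441*(1 - cos(2*p))^2*cos(p) + 217*(1 - cos(2*p))^2 + 47*cos(p) + 198*cos(2*p) + 147*cos(3*p) - 98*cos(5*p) - 678)/(6*cos(p) - 7*cos(2*p) - 11)^3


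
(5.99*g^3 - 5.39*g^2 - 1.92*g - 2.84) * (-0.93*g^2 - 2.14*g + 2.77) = -5.5707*g^5 - 7.8059*g^4 + 29.9125*g^3 - 8.1803*g^2 + 0.759200000000001*g - 7.8668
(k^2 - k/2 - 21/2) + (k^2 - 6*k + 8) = 2*k^2 - 13*k/2 - 5/2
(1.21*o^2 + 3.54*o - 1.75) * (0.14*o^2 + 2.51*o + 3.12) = 0.1694*o^4 + 3.5327*o^3 + 12.4156*o^2 + 6.6523*o - 5.46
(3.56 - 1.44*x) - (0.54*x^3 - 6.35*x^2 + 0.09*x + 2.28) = -0.54*x^3 + 6.35*x^2 - 1.53*x + 1.28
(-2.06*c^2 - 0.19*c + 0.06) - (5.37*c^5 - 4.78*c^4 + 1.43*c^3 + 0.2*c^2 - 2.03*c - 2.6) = -5.37*c^5 + 4.78*c^4 - 1.43*c^3 - 2.26*c^2 + 1.84*c + 2.66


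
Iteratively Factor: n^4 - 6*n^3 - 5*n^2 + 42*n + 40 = (n - 5)*(n^3 - n^2 - 10*n - 8) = (n - 5)*(n + 1)*(n^2 - 2*n - 8) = (n - 5)*(n - 4)*(n + 1)*(n + 2)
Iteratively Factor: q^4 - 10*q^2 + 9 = (q - 3)*(q^3 + 3*q^2 - q - 3) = (q - 3)*(q + 1)*(q^2 + 2*q - 3) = (q - 3)*(q + 1)*(q + 3)*(q - 1)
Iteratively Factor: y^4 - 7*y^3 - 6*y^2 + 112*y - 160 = (y - 4)*(y^3 - 3*y^2 - 18*y + 40) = (y - 4)*(y - 2)*(y^2 - y - 20) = (y - 5)*(y - 4)*(y - 2)*(y + 4)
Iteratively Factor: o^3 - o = (o - 1)*(o^2 + o) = (o - 1)*(o + 1)*(o)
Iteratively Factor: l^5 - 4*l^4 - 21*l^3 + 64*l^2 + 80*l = (l + 4)*(l^4 - 8*l^3 + 11*l^2 + 20*l) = (l - 4)*(l + 4)*(l^3 - 4*l^2 - 5*l) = (l - 4)*(l + 1)*(l + 4)*(l^2 - 5*l) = (l - 5)*(l - 4)*(l + 1)*(l + 4)*(l)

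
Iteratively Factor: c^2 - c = (c - 1)*(c)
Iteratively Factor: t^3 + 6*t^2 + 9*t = (t + 3)*(t^2 + 3*t) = (t + 3)^2*(t)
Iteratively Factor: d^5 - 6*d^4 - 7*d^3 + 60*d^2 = (d)*(d^4 - 6*d^3 - 7*d^2 + 60*d) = d*(d - 4)*(d^3 - 2*d^2 - 15*d) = d^2*(d - 4)*(d^2 - 2*d - 15) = d^2*(d - 4)*(d + 3)*(d - 5)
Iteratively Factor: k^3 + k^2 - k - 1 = (k - 1)*(k^2 + 2*k + 1) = (k - 1)*(k + 1)*(k + 1)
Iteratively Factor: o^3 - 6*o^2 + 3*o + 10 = (o + 1)*(o^2 - 7*o + 10) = (o - 5)*(o + 1)*(o - 2)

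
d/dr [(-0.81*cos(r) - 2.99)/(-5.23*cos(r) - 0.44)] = 15.2813*sin(r)/(5.23*cos(r) + 0.44)^2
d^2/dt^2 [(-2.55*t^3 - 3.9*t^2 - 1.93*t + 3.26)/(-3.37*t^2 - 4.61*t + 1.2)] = (-2.8421709430404e-14*t^5 - 2.27373675443232e-13*t^4 + 51.6692839999998*t^3 - 212.150964*t^2 - 235.016772*t - 132.345052)/(38.272753*t^6 + 157.065927*t^5 + 173.973891*t^4 - 13.884859*t^3 - 61.94916*t^2 + 19.9152*t - 1.728)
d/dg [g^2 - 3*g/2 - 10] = 2*g - 3/2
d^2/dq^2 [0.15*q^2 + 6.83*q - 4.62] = 0.300000000000000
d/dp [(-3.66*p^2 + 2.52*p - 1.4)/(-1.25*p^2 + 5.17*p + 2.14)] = (-15.7722*p^2 - 19.1648*p + 12.6308)/(1.5625*p^4 - 12.925*p^3 + 21.3789*p^2 + 22.1276*p + 4.5796)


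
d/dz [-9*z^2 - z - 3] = -18*z - 1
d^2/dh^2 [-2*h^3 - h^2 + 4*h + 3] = -12*h - 2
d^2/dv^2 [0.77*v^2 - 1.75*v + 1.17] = 1.54000000000000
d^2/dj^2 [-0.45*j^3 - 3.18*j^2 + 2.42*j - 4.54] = -2.7*j - 6.36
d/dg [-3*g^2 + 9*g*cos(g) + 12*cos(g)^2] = -9*g*sin(g) - 6*g - 12*sin(2*g) + 9*cos(g)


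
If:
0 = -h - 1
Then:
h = -1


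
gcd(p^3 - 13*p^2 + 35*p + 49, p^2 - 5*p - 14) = p - 7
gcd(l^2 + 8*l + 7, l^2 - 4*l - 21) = 1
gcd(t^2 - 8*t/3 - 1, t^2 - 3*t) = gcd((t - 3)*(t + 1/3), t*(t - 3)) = t - 3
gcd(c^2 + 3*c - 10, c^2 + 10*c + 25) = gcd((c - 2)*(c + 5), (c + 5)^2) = c + 5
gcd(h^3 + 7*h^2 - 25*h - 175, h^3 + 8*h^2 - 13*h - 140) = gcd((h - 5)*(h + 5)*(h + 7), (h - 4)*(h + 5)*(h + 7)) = h^2 + 12*h + 35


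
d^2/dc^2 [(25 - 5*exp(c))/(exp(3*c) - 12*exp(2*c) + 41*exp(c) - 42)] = (-20*exp(6*c) + 405*exp(5*c) - 3200*exp(4*c) + 11260*exp(3*c) - 12330*exp(2*c) - 16985*exp(c) + 34230)*exp(c)/(exp(9*c) - 36*exp(8*c) + 555*exp(7*c) - 4806*exp(6*c) + 25779*exp(5*c) - 88992*exp(4*c) + 198197*exp(3*c) - 275310*exp(2*c) + 216972*exp(c) - 74088)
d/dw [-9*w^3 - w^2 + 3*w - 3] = -27*w^2 - 2*w + 3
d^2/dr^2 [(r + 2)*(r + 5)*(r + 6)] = 6*r + 26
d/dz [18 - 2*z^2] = -4*z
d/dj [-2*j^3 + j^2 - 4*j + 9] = -6*j^2 + 2*j - 4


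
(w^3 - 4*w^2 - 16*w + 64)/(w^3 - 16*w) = (w - 4)/w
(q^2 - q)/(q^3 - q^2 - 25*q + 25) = q/(q^2 - 25)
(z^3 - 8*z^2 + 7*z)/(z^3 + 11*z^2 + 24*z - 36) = z*(z - 7)/(z^2 + 12*z + 36)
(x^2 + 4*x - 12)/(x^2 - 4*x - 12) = (-x^2 - 4*x + 12)/(-x^2 + 4*x + 12)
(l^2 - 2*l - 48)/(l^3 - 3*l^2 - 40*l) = (l + 6)/(l*(l + 5))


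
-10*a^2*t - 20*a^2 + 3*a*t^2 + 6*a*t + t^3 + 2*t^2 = (-2*a + t)*(5*a + t)*(t + 2)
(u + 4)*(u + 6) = u^2 + 10*u + 24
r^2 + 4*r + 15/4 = (r + 3/2)*(r + 5/2)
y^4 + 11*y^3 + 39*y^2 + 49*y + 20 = (y + 1)^2*(y + 4)*(y + 5)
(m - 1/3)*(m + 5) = m^2 + 14*m/3 - 5/3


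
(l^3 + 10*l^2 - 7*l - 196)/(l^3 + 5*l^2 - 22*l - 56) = (l + 7)/(l + 2)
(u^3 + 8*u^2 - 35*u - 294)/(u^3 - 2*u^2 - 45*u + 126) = (u + 7)/(u - 3)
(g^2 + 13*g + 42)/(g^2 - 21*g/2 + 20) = 2*(g^2 + 13*g + 42)/(2*g^2 - 21*g + 40)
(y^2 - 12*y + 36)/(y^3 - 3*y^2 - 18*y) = (y - 6)/(y*(y + 3))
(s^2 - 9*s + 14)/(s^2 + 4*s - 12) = (s - 7)/(s + 6)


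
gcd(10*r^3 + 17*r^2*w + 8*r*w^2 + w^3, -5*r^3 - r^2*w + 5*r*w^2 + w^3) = 5*r^2 + 6*r*w + w^2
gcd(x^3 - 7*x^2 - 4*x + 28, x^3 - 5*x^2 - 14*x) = x^2 - 5*x - 14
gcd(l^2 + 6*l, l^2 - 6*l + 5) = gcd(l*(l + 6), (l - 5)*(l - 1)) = 1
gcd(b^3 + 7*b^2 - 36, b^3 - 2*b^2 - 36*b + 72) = b^2 + 4*b - 12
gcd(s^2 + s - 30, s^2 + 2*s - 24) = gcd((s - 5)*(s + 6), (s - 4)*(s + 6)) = s + 6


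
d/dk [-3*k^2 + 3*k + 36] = 3 - 6*k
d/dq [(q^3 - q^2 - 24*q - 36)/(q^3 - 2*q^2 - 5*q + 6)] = (-q^2 + 42*q - 81)/(q^4 - 8*q^3 + 22*q^2 - 24*q + 9)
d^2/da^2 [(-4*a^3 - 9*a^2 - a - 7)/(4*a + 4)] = (-4*a^3 - 12*a^2 - 12*a - 15)/(2*(a^3 + 3*a^2 + 3*a + 1))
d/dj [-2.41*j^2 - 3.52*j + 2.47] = -4.82*j - 3.52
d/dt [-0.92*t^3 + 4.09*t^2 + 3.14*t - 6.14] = -2.76*t^2 + 8.18*t + 3.14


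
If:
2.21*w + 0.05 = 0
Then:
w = -0.02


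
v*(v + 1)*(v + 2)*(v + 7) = v^4 + 10*v^3 + 23*v^2 + 14*v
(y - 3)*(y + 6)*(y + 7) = y^3 + 10*y^2 + 3*y - 126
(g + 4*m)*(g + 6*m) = g^2 + 10*g*m + 24*m^2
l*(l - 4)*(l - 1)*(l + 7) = l^4 + 2*l^3 - 31*l^2 + 28*l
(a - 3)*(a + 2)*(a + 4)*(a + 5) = a^4 + 8*a^3 + 5*a^2 - 74*a - 120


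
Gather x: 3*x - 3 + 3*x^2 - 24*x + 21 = 3*x^2 - 21*x + 18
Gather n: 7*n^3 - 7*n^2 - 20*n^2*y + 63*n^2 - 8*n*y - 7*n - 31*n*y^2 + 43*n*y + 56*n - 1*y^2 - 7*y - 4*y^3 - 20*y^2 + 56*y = 7*n^3 + n^2*(56 - 20*y) + n*(-31*y^2 + 35*y + 49) - 4*y^3 - 21*y^2 + 49*y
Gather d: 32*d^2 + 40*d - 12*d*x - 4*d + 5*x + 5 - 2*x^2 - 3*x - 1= 32*d^2 + d*(36 - 12*x) - 2*x^2 + 2*x + 4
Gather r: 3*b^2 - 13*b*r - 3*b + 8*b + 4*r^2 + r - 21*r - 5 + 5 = 3*b^2 + 5*b + 4*r^2 + r*(-13*b - 20)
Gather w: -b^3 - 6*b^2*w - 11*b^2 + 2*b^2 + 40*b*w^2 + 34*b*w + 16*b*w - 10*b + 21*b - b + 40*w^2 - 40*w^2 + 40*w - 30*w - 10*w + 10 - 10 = -b^3 - 9*b^2 + 40*b*w^2 + 10*b + w*(-6*b^2 + 50*b)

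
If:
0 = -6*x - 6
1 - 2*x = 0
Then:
No Solution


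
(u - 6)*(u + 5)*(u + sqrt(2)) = u^3 - u^2 + sqrt(2)*u^2 - 30*u - sqrt(2)*u - 30*sqrt(2)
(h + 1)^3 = h^3 + 3*h^2 + 3*h + 1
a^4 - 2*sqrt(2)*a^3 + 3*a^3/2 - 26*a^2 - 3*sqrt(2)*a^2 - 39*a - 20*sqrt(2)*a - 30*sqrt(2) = (a + 3/2)*(a - 5*sqrt(2))*(a + sqrt(2))*(a + 2*sqrt(2))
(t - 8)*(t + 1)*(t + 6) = t^3 - t^2 - 50*t - 48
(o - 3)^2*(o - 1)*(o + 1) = o^4 - 6*o^3 + 8*o^2 + 6*o - 9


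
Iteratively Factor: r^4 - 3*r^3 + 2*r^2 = (r)*(r^3 - 3*r^2 + 2*r) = r^2*(r^2 - 3*r + 2) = r^2*(r - 1)*(r - 2)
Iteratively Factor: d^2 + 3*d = (d + 3)*(d)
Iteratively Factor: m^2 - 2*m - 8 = (m - 4)*(m + 2)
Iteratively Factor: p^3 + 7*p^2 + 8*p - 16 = (p + 4)*(p^2 + 3*p - 4) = (p - 1)*(p + 4)*(p + 4)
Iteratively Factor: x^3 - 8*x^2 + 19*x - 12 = (x - 4)*(x^2 - 4*x + 3) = (x - 4)*(x - 1)*(x - 3)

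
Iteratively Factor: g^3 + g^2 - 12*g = (g - 3)*(g^2 + 4*g) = g*(g - 3)*(g + 4)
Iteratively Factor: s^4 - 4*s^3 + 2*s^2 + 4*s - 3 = (s - 1)*(s^3 - 3*s^2 - s + 3) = (s - 1)*(s + 1)*(s^2 - 4*s + 3) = (s - 1)^2*(s + 1)*(s - 3)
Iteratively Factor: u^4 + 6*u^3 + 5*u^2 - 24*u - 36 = (u + 3)*(u^3 + 3*u^2 - 4*u - 12) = (u - 2)*(u + 3)*(u^2 + 5*u + 6) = (u - 2)*(u + 3)^2*(u + 2)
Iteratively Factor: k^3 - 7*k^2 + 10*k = (k)*(k^2 - 7*k + 10) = k*(k - 5)*(k - 2)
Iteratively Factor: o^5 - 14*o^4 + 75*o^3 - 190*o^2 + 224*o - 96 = (o - 1)*(o^4 - 13*o^3 + 62*o^2 - 128*o + 96) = (o - 2)*(o - 1)*(o^3 - 11*o^2 + 40*o - 48) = (o - 4)*(o - 2)*(o - 1)*(o^2 - 7*o + 12) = (o - 4)^2*(o - 2)*(o - 1)*(o - 3)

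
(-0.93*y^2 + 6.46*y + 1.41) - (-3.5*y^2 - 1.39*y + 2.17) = 2.57*y^2 + 7.85*y - 0.76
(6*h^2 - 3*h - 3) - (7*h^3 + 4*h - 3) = -7*h^3 + 6*h^2 - 7*h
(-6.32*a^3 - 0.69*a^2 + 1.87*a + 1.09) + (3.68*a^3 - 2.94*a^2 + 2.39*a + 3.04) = -2.64*a^3 - 3.63*a^2 + 4.26*a + 4.13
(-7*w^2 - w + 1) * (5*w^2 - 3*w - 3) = -35*w^4 + 16*w^3 + 29*w^2 - 3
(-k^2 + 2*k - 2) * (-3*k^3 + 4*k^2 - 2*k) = 3*k^5 - 10*k^4 + 16*k^3 - 12*k^2 + 4*k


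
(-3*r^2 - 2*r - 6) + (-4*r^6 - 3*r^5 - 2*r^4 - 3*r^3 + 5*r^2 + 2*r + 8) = -4*r^6 - 3*r^5 - 2*r^4 - 3*r^3 + 2*r^2 + 2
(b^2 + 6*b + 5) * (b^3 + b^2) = b^5 + 7*b^4 + 11*b^3 + 5*b^2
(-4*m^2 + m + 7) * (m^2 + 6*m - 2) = -4*m^4 - 23*m^3 + 21*m^2 + 40*m - 14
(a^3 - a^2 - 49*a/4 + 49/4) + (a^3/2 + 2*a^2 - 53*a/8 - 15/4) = 3*a^3/2 + a^2 - 151*a/8 + 17/2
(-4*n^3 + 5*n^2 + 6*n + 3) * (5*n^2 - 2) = -20*n^5 + 25*n^4 + 38*n^3 + 5*n^2 - 12*n - 6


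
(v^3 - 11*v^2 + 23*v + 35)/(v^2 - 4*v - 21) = (v^2 - 4*v - 5)/(v + 3)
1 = 1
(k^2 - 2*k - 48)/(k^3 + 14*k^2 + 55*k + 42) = (k - 8)/(k^2 + 8*k + 7)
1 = 1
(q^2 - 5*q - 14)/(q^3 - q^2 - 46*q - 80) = (q - 7)/(q^2 - 3*q - 40)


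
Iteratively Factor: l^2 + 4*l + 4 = (l + 2)*(l + 2)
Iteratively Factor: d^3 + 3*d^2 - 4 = (d - 1)*(d^2 + 4*d + 4) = (d - 1)*(d + 2)*(d + 2)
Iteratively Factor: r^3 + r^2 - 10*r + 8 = (r - 2)*(r^2 + 3*r - 4) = (r - 2)*(r + 4)*(r - 1)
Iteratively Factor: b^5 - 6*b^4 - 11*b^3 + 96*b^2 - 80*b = (b - 1)*(b^4 - 5*b^3 - 16*b^2 + 80*b) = b*(b - 1)*(b^3 - 5*b^2 - 16*b + 80) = b*(b - 1)*(b + 4)*(b^2 - 9*b + 20) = b*(b - 4)*(b - 1)*(b + 4)*(b - 5)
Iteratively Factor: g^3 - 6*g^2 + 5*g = (g)*(g^2 - 6*g + 5) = g*(g - 5)*(g - 1)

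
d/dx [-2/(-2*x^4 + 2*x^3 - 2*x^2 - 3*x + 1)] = 2*(-8*x^3 + 6*x^2 - 4*x - 3)/(2*x^4 - 2*x^3 + 2*x^2 + 3*x - 1)^2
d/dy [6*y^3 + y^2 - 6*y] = 18*y^2 + 2*y - 6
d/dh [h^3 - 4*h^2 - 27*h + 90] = 3*h^2 - 8*h - 27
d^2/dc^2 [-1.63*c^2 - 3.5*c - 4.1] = -3.26000000000000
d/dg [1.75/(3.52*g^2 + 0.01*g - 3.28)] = (-12.32*g - 0.0175)/(3.52*g^2 + 0.01*g - 3.28)^2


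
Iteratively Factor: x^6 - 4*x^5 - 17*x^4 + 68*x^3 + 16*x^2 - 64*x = (x + 1)*(x^5 - 5*x^4 - 12*x^3 + 80*x^2 - 64*x) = (x - 4)*(x + 1)*(x^4 - x^3 - 16*x^2 + 16*x) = (x - 4)*(x - 1)*(x + 1)*(x^3 - 16*x) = (x - 4)*(x - 1)*(x + 1)*(x + 4)*(x^2 - 4*x) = (x - 4)^2*(x - 1)*(x + 1)*(x + 4)*(x)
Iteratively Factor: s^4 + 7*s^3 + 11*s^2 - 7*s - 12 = (s - 1)*(s^3 + 8*s^2 + 19*s + 12) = (s - 1)*(s + 4)*(s^2 + 4*s + 3) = (s - 1)*(s + 3)*(s + 4)*(s + 1)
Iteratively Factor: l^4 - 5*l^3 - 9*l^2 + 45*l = (l - 3)*(l^3 - 2*l^2 - 15*l) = (l - 3)*(l + 3)*(l^2 - 5*l) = (l - 5)*(l - 3)*(l + 3)*(l)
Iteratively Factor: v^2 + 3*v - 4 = (v + 4)*(v - 1)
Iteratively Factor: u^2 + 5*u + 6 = (u + 3)*(u + 2)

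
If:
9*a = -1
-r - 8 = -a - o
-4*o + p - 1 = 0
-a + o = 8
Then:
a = -1/9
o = 71/9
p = 293/9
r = -2/9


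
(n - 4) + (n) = 2*n - 4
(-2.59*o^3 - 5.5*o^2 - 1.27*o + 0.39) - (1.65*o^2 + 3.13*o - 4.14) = -2.59*o^3 - 7.15*o^2 - 4.4*o + 4.53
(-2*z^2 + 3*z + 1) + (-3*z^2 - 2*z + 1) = -5*z^2 + z + 2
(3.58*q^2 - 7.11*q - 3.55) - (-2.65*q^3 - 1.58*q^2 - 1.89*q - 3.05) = 2.65*q^3 + 5.16*q^2 - 5.22*q - 0.5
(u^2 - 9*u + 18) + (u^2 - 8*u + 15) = 2*u^2 - 17*u + 33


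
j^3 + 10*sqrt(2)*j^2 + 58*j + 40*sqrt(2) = (j + sqrt(2))*(j + 4*sqrt(2))*(j + 5*sqrt(2))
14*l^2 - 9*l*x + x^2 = (-7*l + x)*(-2*l + x)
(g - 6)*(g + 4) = g^2 - 2*g - 24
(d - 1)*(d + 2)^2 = d^3 + 3*d^2 - 4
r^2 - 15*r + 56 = (r - 8)*(r - 7)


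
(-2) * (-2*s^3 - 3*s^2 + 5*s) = 4*s^3 + 6*s^2 - 10*s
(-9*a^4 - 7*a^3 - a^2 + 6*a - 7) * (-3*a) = 27*a^5 + 21*a^4 + 3*a^3 - 18*a^2 + 21*a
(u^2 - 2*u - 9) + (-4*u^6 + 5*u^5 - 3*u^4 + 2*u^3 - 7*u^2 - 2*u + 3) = -4*u^6 + 5*u^5 - 3*u^4 + 2*u^3 - 6*u^2 - 4*u - 6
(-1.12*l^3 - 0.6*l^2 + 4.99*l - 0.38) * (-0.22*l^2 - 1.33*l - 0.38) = 0.2464*l^5 + 1.6216*l^4 + 0.1258*l^3 - 6.3251*l^2 - 1.3908*l + 0.1444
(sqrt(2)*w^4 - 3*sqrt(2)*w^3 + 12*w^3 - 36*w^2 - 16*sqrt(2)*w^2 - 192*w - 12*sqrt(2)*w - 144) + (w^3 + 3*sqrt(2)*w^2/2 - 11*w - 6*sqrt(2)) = sqrt(2)*w^4 - 3*sqrt(2)*w^3 + 13*w^3 - 36*w^2 - 29*sqrt(2)*w^2/2 - 203*w - 12*sqrt(2)*w - 144 - 6*sqrt(2)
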